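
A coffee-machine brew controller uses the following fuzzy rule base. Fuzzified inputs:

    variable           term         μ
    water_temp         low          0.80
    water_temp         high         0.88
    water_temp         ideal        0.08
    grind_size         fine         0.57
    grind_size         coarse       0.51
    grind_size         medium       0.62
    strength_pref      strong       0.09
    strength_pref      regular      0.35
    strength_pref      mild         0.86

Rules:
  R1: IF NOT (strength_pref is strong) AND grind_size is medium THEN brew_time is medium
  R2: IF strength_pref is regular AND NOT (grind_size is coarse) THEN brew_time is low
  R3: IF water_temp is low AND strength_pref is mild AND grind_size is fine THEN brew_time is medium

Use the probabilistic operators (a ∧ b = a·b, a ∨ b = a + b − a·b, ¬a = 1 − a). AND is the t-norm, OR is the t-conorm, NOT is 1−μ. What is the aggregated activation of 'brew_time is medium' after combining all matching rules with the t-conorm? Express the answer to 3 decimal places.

R1: ¬strong=1−0.09=0.91, medium=0.62; AND[a·b] → w = 0.5642
R2: regular=0.35, ¬coarse=1−0.51=0.49; AND[a·b] → w = 0.1715
R3: low=0.80, mild=0.86, fine=0.57; AND[a·b] → w = 0.3922
Rules with consequent 'medium': {R1, R3} → strengths 0.5642, 0.3922
Aggregate via t-conorm [a + b − a·b]: 0.7351

0.735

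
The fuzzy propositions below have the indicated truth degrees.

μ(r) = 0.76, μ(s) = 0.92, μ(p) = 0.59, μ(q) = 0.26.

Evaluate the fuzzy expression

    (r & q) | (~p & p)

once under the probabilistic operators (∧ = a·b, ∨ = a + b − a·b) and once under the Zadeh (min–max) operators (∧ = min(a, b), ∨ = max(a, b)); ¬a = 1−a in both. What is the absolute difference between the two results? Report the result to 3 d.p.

Under probabilistic:
  r & q = a·b on (0.7600, 0.2600) = 0.1976
  ~p = 1 − 0.5900 = 0.4100
  ~p & p = a·b on (0.4100, 0.5900) = 0.2419
  (r & q) | (~p & p) = a + b − a·b on (0.1976, 0.2419) = 0.3917
  → value = 0.3917
Under Zadeh (min–max):
  r & q = min(a, b) on (0.76, 0.26) = 0.26
  ~p = 1 − 0.59 = 0.41
  ~p & p = min(a, b) on (0.41, 0.59) = 0.41
  (r & q) | (~p & p) = max(a, b) on (0.26, 0.41) = 0.41
  → value = 0.4100
|0.3917 − 0.4100| = 0.018

0.018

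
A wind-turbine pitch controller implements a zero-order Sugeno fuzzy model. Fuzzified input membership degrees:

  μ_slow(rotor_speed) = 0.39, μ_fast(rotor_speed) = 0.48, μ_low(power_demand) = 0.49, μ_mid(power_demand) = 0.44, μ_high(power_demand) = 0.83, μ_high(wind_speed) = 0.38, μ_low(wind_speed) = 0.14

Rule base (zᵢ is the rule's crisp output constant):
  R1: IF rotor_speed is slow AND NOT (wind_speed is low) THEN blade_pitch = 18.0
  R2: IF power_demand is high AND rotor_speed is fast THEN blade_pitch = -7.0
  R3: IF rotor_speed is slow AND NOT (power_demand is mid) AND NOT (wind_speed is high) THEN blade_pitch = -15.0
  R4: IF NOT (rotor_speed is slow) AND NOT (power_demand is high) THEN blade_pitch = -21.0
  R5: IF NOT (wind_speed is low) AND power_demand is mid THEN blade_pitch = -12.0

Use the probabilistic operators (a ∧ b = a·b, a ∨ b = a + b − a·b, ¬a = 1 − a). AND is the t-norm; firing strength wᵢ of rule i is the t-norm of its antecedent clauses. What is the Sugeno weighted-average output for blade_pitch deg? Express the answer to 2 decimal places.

-4.07

R1 (z=18.0): slow=0.39, ¬low=1−0.14=0.86; AND[a·b] → w = 0.3354
R2 (z=-7.0): high=0.83, fast=0.48; AND[a·b] → w = 0.3984
R3 (z=-15.0): slow=0.39, ¬mid=1−0.44=0.56, ¬high=1−0.38=0.62; AND[a·b] → w = 0.1354
R4 (z=-21.0): ¬slow=1−0.39=0.61, ¬high=1−0.83=0.17; AND[a·b] → w = 0.1037
R5 (z=-12.0): ¬low=1−0.14=0.86, mid=0.44; AND[a·b] → w = 0.3784
Weighted average = (0.3354·18.0 + 0.3984·-7.0 + 0.1354·-15.0 + 0.1037·-21.0 + 0.3784·-12.0) / (0.3354 + 0.3984 + 0.1354 + 0.1037 + 0.3784)
  = -5.5012 / 1.3513 = -4.07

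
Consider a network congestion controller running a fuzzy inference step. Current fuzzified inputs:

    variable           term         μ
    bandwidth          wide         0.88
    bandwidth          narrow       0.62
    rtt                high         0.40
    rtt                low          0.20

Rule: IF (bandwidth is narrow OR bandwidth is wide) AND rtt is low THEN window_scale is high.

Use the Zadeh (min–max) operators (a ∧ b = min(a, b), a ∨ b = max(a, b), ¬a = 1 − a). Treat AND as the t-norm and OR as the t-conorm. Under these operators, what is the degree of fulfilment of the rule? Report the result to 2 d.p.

0.20

firing strength: (narrow=0.62 OR wide=0.88) = 0.88; AND[min(a, b)] with low=0.20 → w = 0.20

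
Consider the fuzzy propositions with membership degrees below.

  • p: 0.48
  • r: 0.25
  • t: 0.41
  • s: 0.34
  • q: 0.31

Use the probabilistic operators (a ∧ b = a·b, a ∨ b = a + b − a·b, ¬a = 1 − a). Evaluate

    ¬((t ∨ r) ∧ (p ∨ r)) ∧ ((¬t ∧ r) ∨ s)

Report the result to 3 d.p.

t ∨ r = a + b − a·b on (0.4100, 0.2500) = 0.5575
p ∨ r = a + b − a·b on (0.4800, 0.2500) = 0.6100
(t ∨ r) ∧ (p ∨ r) = a·b on (0.5575, 0.6100) = 0.3401
¬((t ∨ r) ∧ (p ∨ r)) = 1 − 0.3401 = 0.6599
¬t = 1 − 0.4100 = 0.5900
¬t ∧ r = a·b on (0.5900, 0.2500) = 0.1475
(¬t ∧ r) ∨ s = a + b − a·b on (0.1475, 0.3400) = 0.4374
¬((t ∨ r) ∧ (p ∨ r)) ∧ ((¬t ∧ r) ∨ s) = a·b on (0.6599, 0.4374) = 0.2886

0.289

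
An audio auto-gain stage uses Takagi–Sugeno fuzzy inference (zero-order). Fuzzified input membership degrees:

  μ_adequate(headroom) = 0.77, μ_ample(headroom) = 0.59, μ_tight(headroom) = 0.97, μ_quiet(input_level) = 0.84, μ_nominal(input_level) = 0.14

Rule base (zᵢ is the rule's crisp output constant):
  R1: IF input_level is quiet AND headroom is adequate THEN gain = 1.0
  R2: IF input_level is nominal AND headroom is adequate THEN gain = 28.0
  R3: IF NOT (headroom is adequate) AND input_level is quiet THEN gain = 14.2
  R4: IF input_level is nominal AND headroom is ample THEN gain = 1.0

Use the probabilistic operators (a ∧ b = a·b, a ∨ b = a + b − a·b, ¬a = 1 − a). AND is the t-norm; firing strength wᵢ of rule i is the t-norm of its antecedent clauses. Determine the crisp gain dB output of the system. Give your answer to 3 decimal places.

6.300

R1 (z=1.0): quiet=0.84, adequate=0.77; AND[a·b] → w = 0.6468
R2 (z=28.0): nominal=0.14, adequate=0.77; AND[a·b] → w = 0.1078
R3 (z=14.2): ¬adequate=1−0.77=0.23, quiet=0.84; AND[a·b] → w = 0.1932
R4 (z=1.0): nominal=0.14, ample=0.59; AND[a·b] → w = 0.0826
Weighted average = (0.6468·1.0 + 0.1078·28.0 + 0.1932·14.2 + 0.0826·1.0) / (0.6468 + 0.1078 + 0.1932 + 0.0826)
  = 6.4912 / 1.0304 = 6.300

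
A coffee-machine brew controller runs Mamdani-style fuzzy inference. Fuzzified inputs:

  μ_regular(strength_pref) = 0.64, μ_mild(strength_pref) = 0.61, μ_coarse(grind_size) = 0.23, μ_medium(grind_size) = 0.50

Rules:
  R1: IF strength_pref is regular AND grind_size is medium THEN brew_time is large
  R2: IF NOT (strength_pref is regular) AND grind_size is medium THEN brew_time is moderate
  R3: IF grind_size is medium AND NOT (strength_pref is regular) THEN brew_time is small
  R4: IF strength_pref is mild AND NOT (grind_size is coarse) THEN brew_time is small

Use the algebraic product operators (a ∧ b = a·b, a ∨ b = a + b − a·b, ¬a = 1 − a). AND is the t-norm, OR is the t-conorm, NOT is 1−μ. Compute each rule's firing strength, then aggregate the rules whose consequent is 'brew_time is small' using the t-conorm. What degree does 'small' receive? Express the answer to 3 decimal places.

R1: regular=0.64, medium=0.50; AND[a·b] → w = 0.3200
R2: ¬regular=1−0.64=0.36, medium=0.50; AND[a·b] → w = 0.1800
R3: medium=0.50, ¬regular=1−0.64=0.36; AND[a·b] → w = 0.1800
R4: mild=0.61, ¬coarse=1−0.23=0.77; AND[a·b] → w = 0.4697
Rules with consequent 'small': {R3, R4} → strengths 0.1800, 0.4697
Aggregate via t-conorm [a + b − a·b]: 0.5652

0.565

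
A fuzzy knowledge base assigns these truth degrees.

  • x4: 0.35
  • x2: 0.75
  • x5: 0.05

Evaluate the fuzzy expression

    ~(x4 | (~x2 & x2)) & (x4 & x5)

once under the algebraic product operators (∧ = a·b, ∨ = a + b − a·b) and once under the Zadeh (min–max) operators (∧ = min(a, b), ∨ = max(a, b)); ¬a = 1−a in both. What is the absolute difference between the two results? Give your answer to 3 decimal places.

Under algebraic product:
  ~x2 = 1 − 0.7500 = 0.2500
  ~x2 & x2 = a·b on (0.2500, 0.7500) = 0.1875
  x4 | (~x2 & x2) = a + b − a·b on (0.3500, 0.1875) = 0.4719
  ~(x4 | (~x2 & x2)) = 1 − 0.4719 = 0.5281
  x4 & x5 = a·b on (0.3500, 0.0500) = 0.0175
  ~(x4 | (~x2 & x2)) & (x4 & x5) = a·b on (0.5281, 0.0175) = 0.0092
  → value = 0.0092
Under Zadeh (min–max):
  ~x2 = 1 − 0.75 = 0.25
  ~x2 & x2 = min(a, b) on (0.25, 0.75) = 0.25
  x4 | (~x2 & x2) = max(a, b) on (0.35, 0.25) = 0.35
  ~(x4 | (~x2 & x2)) = 1 − 0.35 = 0.65
  x4 & x5 = min(a, b) on (0.35, 0.05) = 0.05
  ~(x4 | (~x2 & x2)) & (x4 & x5) = min(a, b) on (0.65, 0.05) = 0.05
  → value = 0.0500
|0.0092 − 0.0500| = 0.041

0.041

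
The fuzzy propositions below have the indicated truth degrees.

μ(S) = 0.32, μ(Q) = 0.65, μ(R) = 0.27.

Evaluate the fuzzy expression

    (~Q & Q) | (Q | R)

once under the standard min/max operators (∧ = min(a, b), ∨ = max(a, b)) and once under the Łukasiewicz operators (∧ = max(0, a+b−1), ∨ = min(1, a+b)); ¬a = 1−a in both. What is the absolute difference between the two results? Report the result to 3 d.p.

0.270

Under standard min/max:
  ~Q = 1 − 0.65 = 0.35
  ~Q & Q = min(a, b) on (0.35, 0.65) = 0.35
  Q | R = max(a, b) on (0.65, 0.27) = 0.65
  (~Q & Q) | (Q | R) = max(a, b) on (0.35, 0.65) = 0.65
  → value = 0.6500
Under Łukasiewicz:
  ~Q = 1 − 0.65 = 0.35
  ~Q & Q = max(0, a+b−1) on (0.35, 0.65) = 0.00
  Q | R = min(1, a+b) on (0.65, 0.27) = 0.92
  (~Q & Q) | (Q | R) = min(1, a+b) on (0.00, 0.92) = 0.92
  → value = 0.9200
|0.6500 − 0.9200| = 0.270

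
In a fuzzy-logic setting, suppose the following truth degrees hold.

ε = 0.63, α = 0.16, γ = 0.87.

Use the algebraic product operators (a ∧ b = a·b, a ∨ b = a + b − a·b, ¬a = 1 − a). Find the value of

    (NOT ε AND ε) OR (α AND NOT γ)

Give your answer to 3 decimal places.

NOT ε = 1 − 0.6300 = 0.3700
NOT ε AND ε = a·b on (0.3700, 0.6300) = 0.2331
NOT γ = 1 − 0.8700 = 0.1300
α AND NOT γ = a·b on (0.1600, 0.1300) = 0.0208
(NOT ε AND ε) OR (α AND NOT γ) = a + b − a·b on (0.2331, 0.0208) = 0.2491

0.249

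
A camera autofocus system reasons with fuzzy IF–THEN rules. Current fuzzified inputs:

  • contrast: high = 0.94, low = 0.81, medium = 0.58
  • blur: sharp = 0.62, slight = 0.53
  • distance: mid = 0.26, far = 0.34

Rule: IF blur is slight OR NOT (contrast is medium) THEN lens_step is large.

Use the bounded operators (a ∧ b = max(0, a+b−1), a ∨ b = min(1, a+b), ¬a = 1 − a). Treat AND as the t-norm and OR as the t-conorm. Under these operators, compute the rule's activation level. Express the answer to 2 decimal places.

0.95

firing strength: slight=0.53, ¬medium=1−0.58=0.42; OR[min(1, a+b)] → w = 0.95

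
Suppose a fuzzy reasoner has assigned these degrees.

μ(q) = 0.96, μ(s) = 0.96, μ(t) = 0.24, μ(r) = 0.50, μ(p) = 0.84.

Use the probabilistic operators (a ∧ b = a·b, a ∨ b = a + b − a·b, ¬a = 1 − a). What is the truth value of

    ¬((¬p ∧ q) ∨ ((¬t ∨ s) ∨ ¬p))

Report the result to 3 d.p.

0.007

¬p = 1 − 0.8400 = 0.1600
¬p ∧ q = a·b on (0.1600, 0.9600) = 0.1536
¬t = 1 − 0.2400 = 0.7600
¬t ∨ s = a + b − a·b on (0.7600, 0.9600) = 0.9904
¬p = 1 − 0.8400 = 0.1600
(¬t ∨ s) ∨ ¬p = a + b − a·b on (0.9904, 0.1600) = 0.9919
(¬p ∧ q) ∨ ((¬t ∨ s) ∨ ¬p) = a + b − a·b on (0.1536, 0.9919) = 0.9932
¬((¬p ∧ q) ∨ ((¬t ∨ s) ∨ ¬p)) = 1 − 0.9932 = 0.0068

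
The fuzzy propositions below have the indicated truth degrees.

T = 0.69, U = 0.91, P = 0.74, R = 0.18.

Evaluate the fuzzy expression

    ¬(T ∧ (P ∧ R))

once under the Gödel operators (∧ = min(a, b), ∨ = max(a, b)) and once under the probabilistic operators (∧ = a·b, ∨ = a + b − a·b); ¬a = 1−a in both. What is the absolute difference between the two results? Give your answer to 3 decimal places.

Under Gödel:
  P ∧ R = min(a, b) on (0.74, 0.18) = 0.18
  T ∧ (P ∧ R) = min(a, b) on (0.69, 0.18) = 0.18
  ¬(T ∧ (P ∧ R)) = 1 − 0.18 = 0.82
  → value = 0.8200
Under probabilistic:
  P ∧ R = a·b on (0.7400, 0.1800) = 0.1332
  T ∧ (P ∧ R) = a·b on (0.6900, 0.1332) = 0.0919
  ¬(T ∧ (P ∧ R)) = 1 − 0.0919 = 0.9081
  → value = 0.9081
|0.8200 − 0.9081| = 0.088

0.088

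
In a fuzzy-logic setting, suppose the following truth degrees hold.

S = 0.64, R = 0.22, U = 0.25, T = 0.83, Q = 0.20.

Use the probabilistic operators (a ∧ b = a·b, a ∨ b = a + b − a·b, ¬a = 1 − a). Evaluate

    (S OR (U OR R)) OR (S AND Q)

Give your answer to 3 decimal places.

0.816

U OR R = a + b − a·b on (0.2500, 0.2200) = 0.4150
S OR (U OR R) = a + b − a·b on (0.6400, 0.4150) = 0.7894
S AND Q = a·b on (0.6400, 0.2000) = 0.1280
(S OR (U OR R)) OR (S AND Q) = a + b − a·b on (0.7894, 0.1280) = 0.8164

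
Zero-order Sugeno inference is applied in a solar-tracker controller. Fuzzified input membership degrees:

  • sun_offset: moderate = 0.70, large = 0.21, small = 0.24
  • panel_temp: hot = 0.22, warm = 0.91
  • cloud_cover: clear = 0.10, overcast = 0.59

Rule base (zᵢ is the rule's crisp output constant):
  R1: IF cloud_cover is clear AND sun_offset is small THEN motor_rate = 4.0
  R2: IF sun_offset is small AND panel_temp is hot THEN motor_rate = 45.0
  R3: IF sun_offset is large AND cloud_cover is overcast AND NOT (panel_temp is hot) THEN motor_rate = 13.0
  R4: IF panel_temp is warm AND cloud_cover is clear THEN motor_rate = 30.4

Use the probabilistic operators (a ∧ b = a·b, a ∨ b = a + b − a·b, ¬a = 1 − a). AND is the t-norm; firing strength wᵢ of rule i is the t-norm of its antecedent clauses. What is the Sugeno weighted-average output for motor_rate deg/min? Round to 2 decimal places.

24.56

R1 (z=4.0): clear=0.10, small=0.24; AND[a·b] → w = 0.0240
R2 (z=45.0): small=0.24, hot=0.22; AND[a·b] → w = 0.0528
R3 (z=13.0): large=0.21, overcast=0.59, ¬hot=1−0.22=0.78; AND[a·b] → w = 0.0966
R4 (z=30.4): warm=0.91, clear=0.10; AND[a·b] → w = 0.0910
Weighted average = (0.0240·4.0 + 0.0528·45.0 + 0.0966·13.0 + 0.0910·30.4) / (0.0240 + 0.0528 + 0.0966 + 0.0910)
  = 6.4947 / 0.2644 = 24.56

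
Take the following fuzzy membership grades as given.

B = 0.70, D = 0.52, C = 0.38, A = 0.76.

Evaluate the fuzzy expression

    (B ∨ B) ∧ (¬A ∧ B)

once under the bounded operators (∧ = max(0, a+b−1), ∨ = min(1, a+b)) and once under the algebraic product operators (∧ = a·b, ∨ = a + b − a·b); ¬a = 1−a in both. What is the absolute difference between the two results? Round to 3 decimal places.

Under bounded:
  B ∨ B = min(1, a+b) on (0.70, 0.70) = 1.00
  ¬A = 1 − 0.76 = 0.24
  ¬A ∧ B = max(0, a+b−1) on (0.24, 0.70) = 0.00
  (B ∨ B) ∧ (¬A ∧ B) = max(0, a+b−1) on (1.00, 0.00) = 0.00
  → value = 0.0000
Under algebraic product:
  B ∨ B = a + b − a·b on (0.7000, 0.7000) = 0.9100
  ¬A = 1 − 0.7600 = 0.2400
  ¬A ∧ B = a·b on (0.2400, 0.7000) = 0.1680
  (B ∨ B) ∧ (¬A ∧ B) = a·b on (0.9100, 0.1680) = 0.1529
  → value = 0.1529
|0.0000 − 0.1529| = 0.153

0.153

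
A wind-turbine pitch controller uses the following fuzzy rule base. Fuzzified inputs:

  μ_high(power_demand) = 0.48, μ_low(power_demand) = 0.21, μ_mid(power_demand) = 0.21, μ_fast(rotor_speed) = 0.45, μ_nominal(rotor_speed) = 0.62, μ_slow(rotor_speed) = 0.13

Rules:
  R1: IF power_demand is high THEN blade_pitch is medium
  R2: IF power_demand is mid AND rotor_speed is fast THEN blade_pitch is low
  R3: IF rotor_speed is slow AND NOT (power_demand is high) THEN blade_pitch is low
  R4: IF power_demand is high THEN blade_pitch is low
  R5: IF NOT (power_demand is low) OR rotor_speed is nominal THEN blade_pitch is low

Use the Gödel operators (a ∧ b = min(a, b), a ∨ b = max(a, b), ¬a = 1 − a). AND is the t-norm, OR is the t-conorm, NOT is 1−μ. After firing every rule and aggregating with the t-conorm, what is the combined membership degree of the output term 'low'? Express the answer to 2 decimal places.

R1: high=0.48 → w = 0.48
R2: mid=0.21, fast=0.45; AND[min(a, b)] → w = 0.21
R3: slow=0.13, ¬high=1−0.48=0.52; AND[min(a, b)] → w = 0.13
R4: high=0.48 → w = 0.48
R5: ¬low=1−0.21=0.79, nominal=0.62; OR[max(a, b)] → w = 0.79
Rules with consequent 'low': {R2, R3, R4, R5} → strengths 0.21, 0.13, 0.48, 0.79
Aggregate via t-conorm [max(a, b)]: 0.79

0.79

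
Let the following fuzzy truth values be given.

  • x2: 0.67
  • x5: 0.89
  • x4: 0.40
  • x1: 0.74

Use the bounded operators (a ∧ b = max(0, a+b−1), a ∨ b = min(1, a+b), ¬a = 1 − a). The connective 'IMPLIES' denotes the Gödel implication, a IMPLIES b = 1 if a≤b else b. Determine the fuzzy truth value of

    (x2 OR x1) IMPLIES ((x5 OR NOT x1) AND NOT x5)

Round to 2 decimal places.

x2 OR x1 = min(1, a+b) on (0.67, 0.74) = 1.00
NOT x1 = 1 − 0.74 = 0.26
x5 OR NOT x1 = min(1, a+b) on (0.89, 0.26) = 1.00
NOT x5 = 1 − 0.89 = 0.11
(x5 OR NOT x1) AND NOT x5 = max(0, a+b−1) on (1.00, 0.11) = 0.11
(x2 OR x1) IMPLIES ((x5 OR NOT x1) AND NOT x5)  [Gödel: 1 if a≤b else b] with a=1.00, b=0.11 → 0.11

0.11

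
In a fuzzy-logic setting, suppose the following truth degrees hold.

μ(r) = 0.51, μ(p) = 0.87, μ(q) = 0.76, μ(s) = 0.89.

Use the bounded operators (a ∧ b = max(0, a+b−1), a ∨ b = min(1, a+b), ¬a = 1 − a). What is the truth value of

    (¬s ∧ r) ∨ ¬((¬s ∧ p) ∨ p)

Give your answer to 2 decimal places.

0.13

¬s = 1 − 0.89 = 0.11
¬s ∧ r = max(0, a+b−1) on (0.11, 0.51) = 0.00
¬s = 1 − 0.89 = 0.11
¬s ∧ p = max(0, a+b−1) on (0.11, 0.87) = 0.00
(¬s ∧ p) ∨ p = min(1, a+b) on (0.00, 0.87) = 0.87
¬((¬s ∧ p) ∨ p) = 1 − 0.87 = 0.13
(¬s ∧ r) ∨ ¬((¬s ∧ p) ∨ p) = min(1, a+b) on (0.00, 0.13) = 0.13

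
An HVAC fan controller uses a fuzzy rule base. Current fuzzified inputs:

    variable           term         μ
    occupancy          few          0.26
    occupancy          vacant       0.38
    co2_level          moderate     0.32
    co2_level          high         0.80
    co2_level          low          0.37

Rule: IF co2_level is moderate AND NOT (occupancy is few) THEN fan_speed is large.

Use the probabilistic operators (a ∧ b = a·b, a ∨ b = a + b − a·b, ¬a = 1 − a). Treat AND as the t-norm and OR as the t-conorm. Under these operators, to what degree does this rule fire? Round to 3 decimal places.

firing strength: moderate=0.32, ¬few=1−0.26=0.74; AND[a·b] → w = 0.2368

0.237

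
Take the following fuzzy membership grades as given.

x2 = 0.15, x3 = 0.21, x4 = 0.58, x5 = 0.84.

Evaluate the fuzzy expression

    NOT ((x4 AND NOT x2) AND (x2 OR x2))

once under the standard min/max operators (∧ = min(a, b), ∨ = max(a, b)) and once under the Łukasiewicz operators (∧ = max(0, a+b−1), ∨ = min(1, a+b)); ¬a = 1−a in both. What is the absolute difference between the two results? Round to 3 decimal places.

0.150

Under standard min/max:
  NOT x2 = 1 − 0.15 = 0.85
  x4 AND NOT x2 = min(a, b) on (0.58, 0.85) = 0.58
  x2 OR x2 = max(a, b) on (0.15, 0.15) = 0.15
  (x4 AND NOT x2) AND (x2 OR x2) = min(a, b) on (0.58, 0.15) = 0.15
  NOT ((x4 AND NOT x2) AND (x2 OR x2)) = 1 − 0.15 = 0.85
  → value = 0.8500
Under Łukasiewicz:
  NOT x2 = 1 − 0.15 = 0.85
  x4 AND NOT x2 = max(0, a+b−1) on (0.58, 0.85) = 0.43
  x2 OR x2 = min(1, a+b) on (0.15, 0.15) = 0.30
  (x4 AND NOT x2) AND (x2 OR x2) = max(0, a+b−1) on (0.43, 0.30) = 0.00
  NOT ((x4 AND NOT x2) AND (x2 OR x2)) = 1 − 0.00 = 1.00
  → value = 1.0000
|0.8500 − 1.0000| = 0.150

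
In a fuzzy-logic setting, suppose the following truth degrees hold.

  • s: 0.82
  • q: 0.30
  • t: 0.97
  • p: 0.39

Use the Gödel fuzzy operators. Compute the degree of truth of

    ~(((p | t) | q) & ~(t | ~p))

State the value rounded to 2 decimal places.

0.97

p | t = max(a, b) on (0.39, 0.97) = 0.97
(p | t) | q = max(a, b) on (0.97, 0.30) = 0.97
~p = 1 − 0.39 = 0.61
t | ~p = max(a, b) on (0.97, 0.61) = 0.97
~(t | ~p) = 1 − 0.97 = 0.03
((p | t) | q) & ~(t | ~p) = min(a, b) on (0.97, 0.03) = 0.03
~(((p | t) | q) & ~(t | ~p)) = 1 − 0.03 = 0.97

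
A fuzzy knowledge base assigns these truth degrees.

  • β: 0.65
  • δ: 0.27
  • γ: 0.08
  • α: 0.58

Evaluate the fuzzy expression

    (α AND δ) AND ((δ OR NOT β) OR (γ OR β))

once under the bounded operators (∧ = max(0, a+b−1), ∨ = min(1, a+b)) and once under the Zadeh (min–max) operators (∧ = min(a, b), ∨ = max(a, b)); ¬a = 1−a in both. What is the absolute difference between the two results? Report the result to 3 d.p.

Under bounded:
  α AND δ = max(0, a+b−1) on (0.58, 0.27) = 0.00
  NOT β = 1 − 0.65 = 0.35
  δ OR NOT β = min(1, a+b) on (0.27, 0.35) = 0.62
  γ OR β = min(1, a+b) on (0.08, 0.65) = 0.73
  (δ OR NOT β) OR (γ OR β) = min(1, a+b) on (0.62, 0.73) = 1.00
  (α AND δ) AND ((δ OR NOT β) OR (γ OR β)) = max(0, a+b−1) on (0.00, 1.00) = 0.00
  → value = 0.0000
Under Zadeh (min–max):
  α AND δ = min(a, b) on (0.58, 0.27) = 0.27
  NOT β = 1 − 0.65 = 0.35
  δ OR NOT β = max(a, b) on (0.27, 0.35) = 0.35
  γ OR β = max(a, b) on (0.08, 0.65) = 0.65
  (δ OR NOT β) OR (γ OR β) = max(a, b) on (0.35, 0.65) = 0.65
  (α AND δ) AND ((δ OR NOT β) OR (γ OR β)) = min(a, b) on (0.27, 0.65) = 0.27
  → value = 0.2700
|0.0000 − 0.2700| = 0.270

0.270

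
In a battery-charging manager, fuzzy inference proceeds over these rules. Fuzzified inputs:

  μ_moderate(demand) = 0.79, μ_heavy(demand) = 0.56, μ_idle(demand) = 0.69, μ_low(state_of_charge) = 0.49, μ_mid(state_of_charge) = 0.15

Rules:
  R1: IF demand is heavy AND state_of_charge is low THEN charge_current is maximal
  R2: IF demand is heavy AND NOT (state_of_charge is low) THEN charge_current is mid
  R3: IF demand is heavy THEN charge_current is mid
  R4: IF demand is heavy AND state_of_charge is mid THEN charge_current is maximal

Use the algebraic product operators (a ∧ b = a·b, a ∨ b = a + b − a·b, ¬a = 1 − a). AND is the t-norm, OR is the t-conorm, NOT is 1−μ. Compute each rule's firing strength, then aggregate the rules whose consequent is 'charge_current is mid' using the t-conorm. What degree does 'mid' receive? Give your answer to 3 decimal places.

0.686

R1: heavy=0.56, low=0.49; AND[a·b] → w = 0.2744
R2: heavy=0.56, ¬low=1−0.49=0.51; AND[a·b] → w = 0.2856
R3: heavy=0.56 → w = 0.5600
R4: heavy=0.56, mid=0.15; AND[a·b] → w = 0.0840
Rules with consequent 'mid': {R2, R3} → strengths 0.2856, 0.5600
Aggregate via t-conorm [a + b − a·b]: 0.6857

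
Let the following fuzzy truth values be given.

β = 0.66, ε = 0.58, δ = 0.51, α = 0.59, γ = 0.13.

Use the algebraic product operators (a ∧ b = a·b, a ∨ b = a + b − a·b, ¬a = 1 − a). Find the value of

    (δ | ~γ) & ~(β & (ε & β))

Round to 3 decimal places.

~γ = 1 − 0.1300 = 0.8700
δ | ~γ = a + b − a·b on (0.5100, 0.8700) = 0.9363
ε & β = a·b on (0.5800, 0.6600) = 0.3828
β & (ε & β) = a·b on (0.6600, 0.3828) = 0.2526
~(β & (ε & β)) = 1 − 0.2526 = 0.7474
(δ | ~γ) & ~(β & (ε & β)) = a·b on (0.9363, 0.7474) = 0.6997

0.700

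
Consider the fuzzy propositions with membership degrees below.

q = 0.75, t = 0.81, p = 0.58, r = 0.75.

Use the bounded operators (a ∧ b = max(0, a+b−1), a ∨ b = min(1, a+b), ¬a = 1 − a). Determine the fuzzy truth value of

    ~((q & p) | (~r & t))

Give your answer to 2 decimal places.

0.61

q & p = max(0, a+b−1) on (0.75, 0.58) = 0.33
~r = 1 − 0.75 = 0.25
~r & t = max(0, a+b−1) on (0.25, 0.81) = 0.06
(q & p) | (~r & t) = min(1, a+b) on (0.33, 0.06) = 0.39
~((q & p) | (~r & t)) = 1 − 0.39 = 0.61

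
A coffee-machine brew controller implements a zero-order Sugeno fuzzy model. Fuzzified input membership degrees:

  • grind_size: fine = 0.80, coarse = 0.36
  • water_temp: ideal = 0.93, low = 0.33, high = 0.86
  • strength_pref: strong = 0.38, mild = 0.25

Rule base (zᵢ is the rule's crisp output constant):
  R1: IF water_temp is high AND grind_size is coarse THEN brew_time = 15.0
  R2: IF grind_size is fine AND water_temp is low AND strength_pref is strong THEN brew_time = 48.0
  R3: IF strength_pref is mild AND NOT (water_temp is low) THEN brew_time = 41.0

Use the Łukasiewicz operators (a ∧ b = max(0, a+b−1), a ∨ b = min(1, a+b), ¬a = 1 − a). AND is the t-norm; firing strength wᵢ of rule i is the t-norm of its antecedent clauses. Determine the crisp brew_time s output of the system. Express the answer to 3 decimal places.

15.000

R1 (z=15.0): high=0.86, coarse=0.36; AND[max(0, a+b−1)] → w = 0.22
R2 (z=48.0): fine=0.80, low=0.33, strong=0.38; AND[max(0, a+b−1)] → w = 0.00
R3 (z=41.0): mild=0.25, ¬low=1−0.33=0.67; AND[max(0, a+b−1)] → w = 0.00
Weighted average = (0.22·15.0 + 0.00·48.0 + 0.00·41.0) / (0.22 + 0.00 + 0.00)
  = 3.3000 / 0.2200 = 15.000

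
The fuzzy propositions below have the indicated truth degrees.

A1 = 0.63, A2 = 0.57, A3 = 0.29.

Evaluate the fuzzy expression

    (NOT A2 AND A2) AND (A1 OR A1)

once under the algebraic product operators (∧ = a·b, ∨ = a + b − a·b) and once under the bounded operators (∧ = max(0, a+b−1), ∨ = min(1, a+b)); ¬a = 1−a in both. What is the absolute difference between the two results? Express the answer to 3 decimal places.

Under algebraic product:
  NOT A2 = 1 − 0.5700 = 0.4300
  NOT A2 AND A2 = a·b on (0.4300, 0.5700) = 0.2451
  A1 OR A1 = a + b − a·b on (0.6300, 0.6300) = 0.8631
  (NOT A2 AND A2) AND (A1 OR A1) = a·b on (0.2451, 0.8631) = 0.2115
  → value = 0.2115
Under bounded:
  NOT A2 = 1 − 0.57 = 0.43
  NOT A2 AND A2 = max(0, a+b−1) on (0.43, 0.57) = 0.00
  A1 OR A1 = min(1, a+b) on (0.63, 0.63) = 1.00
  (NOT A2 AND A2) AND (A1 OR A1) = max(0, a+b−1) on (0.00, 1.00) = 0.00
  → value = 0.0000
|0.2115 − 0.0000| = 0.212

0.212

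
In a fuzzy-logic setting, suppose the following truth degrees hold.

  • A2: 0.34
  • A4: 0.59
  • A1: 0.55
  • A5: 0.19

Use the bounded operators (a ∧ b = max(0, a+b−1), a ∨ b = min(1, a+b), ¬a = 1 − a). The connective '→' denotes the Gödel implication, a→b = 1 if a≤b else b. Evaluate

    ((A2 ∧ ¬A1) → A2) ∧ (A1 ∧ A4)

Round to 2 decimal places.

¬A1 = 1 − 0.55 = 0.45
A2 ∧ ¬A1 = max(0, a+b−1) on (0.34, 0.45) = 0.00
(A2 ∧ ¬A1) → A2  [Gödel: 1 if a≤b else b] with a=0.00, b=0.34 → 1.00
A1 ∧ A4 = max(0, a+b−1) on (0.55, 0.59) = 0.14
((A2 ∧ ¬A1) → A2) ∧ (A1 ∧ A4) = max(0, a+b−1) on (1.00, 0.14) = 0.14

0.14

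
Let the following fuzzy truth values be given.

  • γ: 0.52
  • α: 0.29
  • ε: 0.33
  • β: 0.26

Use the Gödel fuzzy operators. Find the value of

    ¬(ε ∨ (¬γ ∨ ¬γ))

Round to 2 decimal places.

0.52

¬γ = 1 − 0.52 = 0.48
¬γ = 1 − 0.52 = 0.48
¬γ ∨ ¬γ = max(a, b) on (0.48, 0.48) = 0.48
ε ∨ (¬γ ∨ ¬γ) = max(a, b) on (0.33, 0.48) = 0.48
¬(ε ∨ (¬γ ∨ ¬γ)) = 1 − 0.48 = 0.52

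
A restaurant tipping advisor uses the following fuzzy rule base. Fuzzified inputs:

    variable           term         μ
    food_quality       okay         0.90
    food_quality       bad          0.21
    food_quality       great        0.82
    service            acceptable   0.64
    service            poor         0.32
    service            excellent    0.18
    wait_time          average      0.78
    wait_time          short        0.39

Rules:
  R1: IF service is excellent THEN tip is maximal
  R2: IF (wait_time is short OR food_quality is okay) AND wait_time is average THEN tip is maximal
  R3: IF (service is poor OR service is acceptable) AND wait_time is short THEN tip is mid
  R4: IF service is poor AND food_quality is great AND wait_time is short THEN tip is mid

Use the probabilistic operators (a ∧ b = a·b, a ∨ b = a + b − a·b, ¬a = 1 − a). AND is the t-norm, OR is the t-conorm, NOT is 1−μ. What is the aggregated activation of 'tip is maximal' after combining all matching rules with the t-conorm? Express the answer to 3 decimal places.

R1: excellent=0.18 → w = 0.1800
R2: (short=0.39 OR okay=0.90) = 0.9390; AND[a·b] with average=0.78 → w = 0.7324
R3: (poor=0.32 OR acceptable=0.64) = 0.7552; AND[a·b] with short=0.39 → w = 0.2945
R4: poor=0.32, great=0.82, short=0.39; AND[a·b] → w = 0.1023
Rules with consequent 'maximal': {R1, R2} → strengths 0.1800, 0.7324
Aggregate via t-conorm [a + b − a·b]: 0.7806

0.781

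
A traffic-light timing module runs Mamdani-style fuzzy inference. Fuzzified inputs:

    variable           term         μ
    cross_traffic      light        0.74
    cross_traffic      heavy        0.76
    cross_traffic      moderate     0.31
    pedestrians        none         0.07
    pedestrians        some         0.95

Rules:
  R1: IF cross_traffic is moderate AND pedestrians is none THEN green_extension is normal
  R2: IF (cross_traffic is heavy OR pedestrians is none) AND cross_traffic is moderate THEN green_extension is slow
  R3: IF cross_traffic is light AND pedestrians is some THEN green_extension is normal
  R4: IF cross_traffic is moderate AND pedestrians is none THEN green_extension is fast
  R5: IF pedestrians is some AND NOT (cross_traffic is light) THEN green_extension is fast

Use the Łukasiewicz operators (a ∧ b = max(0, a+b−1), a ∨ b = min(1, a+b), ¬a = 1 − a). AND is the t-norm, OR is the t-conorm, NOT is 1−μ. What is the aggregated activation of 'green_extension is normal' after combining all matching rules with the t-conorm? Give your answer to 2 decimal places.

R1: moderate=0.31, none=0.07; AND[max(0, a+b−1)] → w = 0.00
R2: (heavy=0.76 OR none=0.07) = 0.83; AND[max(0, a+b−1)] with moderate=0.31 → w = 0.14
R3: light=0.74, some=0.95; AND[max(0, a+b−1)] → w = 0.69
R4: moderate=0.31, none=0.07; AND[max(0, a+b−1)] → w = 0.00
R5: some=0.95, ¬light=1−0.74=0.26; AND[max(0, a+b−1)] → w = 0.21
Rules with consequent 'normal': {R1, R3} → strengths 0.00, 0.69
Aggregate via t-conorm [min(1, a+b)]: 0.69

0.69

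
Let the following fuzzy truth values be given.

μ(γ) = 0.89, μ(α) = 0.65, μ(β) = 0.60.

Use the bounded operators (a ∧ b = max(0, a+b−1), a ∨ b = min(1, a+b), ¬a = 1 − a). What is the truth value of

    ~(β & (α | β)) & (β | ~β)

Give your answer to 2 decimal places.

0.40

α | β = min(1, a+b) on (0.65, 0.60) = 1.00
β & (α | β) = max(0, a+b−1) on (0.60, 1.00) = 0.60
~(β & (α | β)) = 1 − 0.60 = 0.40
~β = 1 − 0.60 = 0.40
β | ~β = min(1, a+b) on (0.60, 0.40) = 1.00
~(β & (α | β)) & (β | ~β) = max(0, a+b−1) on (0.40, 1.00) = 0.40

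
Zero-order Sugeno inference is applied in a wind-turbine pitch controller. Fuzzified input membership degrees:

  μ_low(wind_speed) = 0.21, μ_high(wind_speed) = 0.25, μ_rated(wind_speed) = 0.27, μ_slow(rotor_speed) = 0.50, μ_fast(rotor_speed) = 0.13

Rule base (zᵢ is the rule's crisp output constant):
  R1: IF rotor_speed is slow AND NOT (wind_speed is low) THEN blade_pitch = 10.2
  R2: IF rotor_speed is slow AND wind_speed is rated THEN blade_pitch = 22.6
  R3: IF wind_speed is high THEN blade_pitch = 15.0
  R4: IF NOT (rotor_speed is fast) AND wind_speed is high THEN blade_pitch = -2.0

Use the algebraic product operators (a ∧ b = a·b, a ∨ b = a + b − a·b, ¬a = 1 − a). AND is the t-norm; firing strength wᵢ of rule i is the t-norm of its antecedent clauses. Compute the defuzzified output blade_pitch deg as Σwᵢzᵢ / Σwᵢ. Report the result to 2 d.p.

10.42

R1 (z=10.2): slow=0.50, ¬low=1−0.21=0.79; AND[a·b] → w = 0.3950
R2 (z=22.6): slow=0.50, rated=0.27; AND[a·b] → w = 0.1350
R3 (z=15.0): high=0.25 → w = 0.2500
R4 (z=-2.0): ¬fast=1−0.13=0.87, high=0.25; AND[a·b] → w = 0.2175
Weighted average = (0.3950·10.2 + 0.1350·22.6 + 0.2500·15.0 + 0.2175·-2.0) / (0.3950 + 0.1350 + 0.2500 + 0.2175)
  = 10.3950 / 0.9975 = 10.42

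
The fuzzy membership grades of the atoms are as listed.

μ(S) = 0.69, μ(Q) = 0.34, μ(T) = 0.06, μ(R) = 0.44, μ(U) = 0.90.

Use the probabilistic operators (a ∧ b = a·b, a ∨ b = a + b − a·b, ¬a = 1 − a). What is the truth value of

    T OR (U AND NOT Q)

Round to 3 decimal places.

0.618

NOT Q = 1 − 0.3400 = 0.6600
U AND NOT Q = a·b on (0.9000, 0.6600) = 0.5940
T OR (U AND NOT Q) = a + b − a·b on (0.0600, 0.5940) = 0.6184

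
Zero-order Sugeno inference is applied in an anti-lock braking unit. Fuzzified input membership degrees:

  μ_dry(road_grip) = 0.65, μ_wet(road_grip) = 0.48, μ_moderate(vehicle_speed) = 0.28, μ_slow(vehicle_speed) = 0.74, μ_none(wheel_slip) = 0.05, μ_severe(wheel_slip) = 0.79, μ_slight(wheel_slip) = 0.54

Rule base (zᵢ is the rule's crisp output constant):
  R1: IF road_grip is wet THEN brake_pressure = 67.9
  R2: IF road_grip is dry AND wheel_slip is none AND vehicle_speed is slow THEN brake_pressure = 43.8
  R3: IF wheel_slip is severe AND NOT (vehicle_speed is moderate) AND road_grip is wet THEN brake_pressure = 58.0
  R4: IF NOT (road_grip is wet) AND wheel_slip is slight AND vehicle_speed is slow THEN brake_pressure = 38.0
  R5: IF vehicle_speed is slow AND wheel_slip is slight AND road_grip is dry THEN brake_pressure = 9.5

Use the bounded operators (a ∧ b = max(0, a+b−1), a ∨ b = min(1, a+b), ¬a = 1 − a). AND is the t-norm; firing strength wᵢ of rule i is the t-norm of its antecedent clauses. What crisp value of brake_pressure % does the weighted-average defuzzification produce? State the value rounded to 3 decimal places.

67.900

R1 (z=67.9): wet=0.48 → w = 0.48
R2 (z=43.8): dry=0.65, none=0.05, slow=0.74; AND[max(0, a+b−1)] → w = 0.00
R3 (z=58.0): severe=0.79, ¬moderate=1−0.28=0.72, wet=0.48; AND[max(0, a+b−1)] → w = 0.00
R4 (z=38.0): ¬wet=1−0.48=0.52, slight=0.54, slow=0.74; AND[max(0, a+b−1)] → w = 0.00
R5 (z=9.5): slow=0.74, slight=0.54, dry=0.65; AND[max(0, a+b−1)] → w = 0.00
Weighted average = (0.48·67.9 + 0.00·43.8 + 0.00·58.0 + 0.00·38.0 + 0.00·9.5) / (0.48 + 0.00 + 0.00 + 0.00 + 0.00)
  = 32.5920 / 0.4800 = 67.900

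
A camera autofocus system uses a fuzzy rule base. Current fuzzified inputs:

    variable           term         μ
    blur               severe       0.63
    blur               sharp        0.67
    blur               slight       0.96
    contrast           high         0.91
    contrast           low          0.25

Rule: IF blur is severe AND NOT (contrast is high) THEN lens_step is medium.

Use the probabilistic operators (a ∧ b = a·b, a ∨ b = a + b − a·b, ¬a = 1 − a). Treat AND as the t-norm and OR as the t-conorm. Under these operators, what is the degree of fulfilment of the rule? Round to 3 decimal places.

firing strength: severe=0.63, ¬high=1−0.91=0.09; AND[a·b] → w = 0.0567

0.057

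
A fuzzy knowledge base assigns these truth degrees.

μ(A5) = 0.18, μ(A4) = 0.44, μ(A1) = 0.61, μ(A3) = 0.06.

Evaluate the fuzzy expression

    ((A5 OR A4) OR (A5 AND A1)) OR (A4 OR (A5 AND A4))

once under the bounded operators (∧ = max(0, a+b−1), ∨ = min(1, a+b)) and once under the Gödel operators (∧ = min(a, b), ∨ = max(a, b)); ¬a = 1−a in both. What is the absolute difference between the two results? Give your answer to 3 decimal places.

Under bounded:
  A5 OR A4 = min(1, a+b) on (0.18, 0.44) = 0.62
  A5 AND A1 = max(0, a+b−1) on (0.18, 0.61) = 0.00
  (A5 OR A4) OR (A5 AND A1) = min(1, a+b) on (0.62, 0.00) = 0.62
  A5 AND A4 = max(0, a+b−1) on (0.18, 0.44) = 0.00
  A4 OR (A5 AND A4) = min(1, a+b) on (0.44, 0.00) = 0.44
  ((A5 OR A4) OR (A5 AND A1)) OR (A4 OR (A5 AND A4)) = min(1, a+b) on (0.62, 0.44) = 1.00
  → value = 1.0000
Under Gödel:
  A5 OR A4 = max(a, b) on (0.18, 0.44) = 0.44
  A5 AND A1 = min(a, b) on (0.18, 0.61) = 0.18
  (A5 OR A4) OR (A5 AND A1) = max(a, b) on (0.44, 0.18) = 0.44
  A5 AND A4 = min(a, b) on (0.18, 0.44) = 0.18
  A4 OR (A5 AND A4) = max(a, b) on (0.44, 0.18) = 0.44
  ((A5 OR A4) OR (A5 AND A1)) OR (A4 OR (A5 AND A4)) = max(a, b) on (0.44, 0.44) = 0.44
  → value = 0.4400
|1.0000 − 0.4400| = 0.560

0.560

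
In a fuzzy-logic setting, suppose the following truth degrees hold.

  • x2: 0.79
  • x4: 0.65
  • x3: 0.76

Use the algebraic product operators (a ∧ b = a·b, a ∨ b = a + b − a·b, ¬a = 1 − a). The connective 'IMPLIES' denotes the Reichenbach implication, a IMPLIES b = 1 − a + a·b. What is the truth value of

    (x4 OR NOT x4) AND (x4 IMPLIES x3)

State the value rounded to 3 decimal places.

NOT x4 = 1 − 0.6500 = 0.3500
x4 OR NOT x4 = a + b − a·b on (0.6500, 0.3500) = 0.7725
x4 IMPLIES x3  [Reichenbach: 1 − a + a·b] with a=0.6500, b=0.7600 → 0.8440
(x4 OR NOT x4) AND (x4 IMPLIES x3) = a·b on (0.7725, 0.8440) = 0.6520

0.652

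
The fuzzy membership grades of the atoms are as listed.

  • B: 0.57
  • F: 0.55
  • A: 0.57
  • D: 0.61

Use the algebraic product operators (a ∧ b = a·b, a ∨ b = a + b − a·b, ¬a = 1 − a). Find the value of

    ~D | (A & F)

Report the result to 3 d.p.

~D = 1 − 0.6100 = 0.3900
A & F = a·b on (0.5700, 0.5500) = 0.3135
~D | (A & F) = a + b − a·b on (0.3900, 0.3135) = 0.5812

0.581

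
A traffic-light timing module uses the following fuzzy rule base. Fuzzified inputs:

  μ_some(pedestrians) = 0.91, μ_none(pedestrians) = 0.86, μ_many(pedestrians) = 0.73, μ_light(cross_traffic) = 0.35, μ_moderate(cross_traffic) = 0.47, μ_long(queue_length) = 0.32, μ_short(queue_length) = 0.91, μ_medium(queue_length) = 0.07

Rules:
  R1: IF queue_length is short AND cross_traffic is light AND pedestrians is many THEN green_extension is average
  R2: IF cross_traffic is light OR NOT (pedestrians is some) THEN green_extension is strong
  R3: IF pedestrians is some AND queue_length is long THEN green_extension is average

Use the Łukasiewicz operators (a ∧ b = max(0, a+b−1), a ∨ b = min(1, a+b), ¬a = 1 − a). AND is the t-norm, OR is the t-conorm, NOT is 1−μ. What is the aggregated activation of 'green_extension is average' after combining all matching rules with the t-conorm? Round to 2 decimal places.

R1: short=0.91, light=0.35, many=0.73; AND[max(0, a+b−1)] → w = 0.00
R2: light=0.35, ¬some=1−0.91=0.09; OR[min(1, a+b)] → w = 0.44
R3: some=0.91, long=0.32; AND[max(0, a+b−1)] → w = 0.23
Rules with consequent 'average': {R1, R3} → strengths 0.00, 0.23
Aggregate via t-conorm [min(1, a+b)]: 0.23

0.23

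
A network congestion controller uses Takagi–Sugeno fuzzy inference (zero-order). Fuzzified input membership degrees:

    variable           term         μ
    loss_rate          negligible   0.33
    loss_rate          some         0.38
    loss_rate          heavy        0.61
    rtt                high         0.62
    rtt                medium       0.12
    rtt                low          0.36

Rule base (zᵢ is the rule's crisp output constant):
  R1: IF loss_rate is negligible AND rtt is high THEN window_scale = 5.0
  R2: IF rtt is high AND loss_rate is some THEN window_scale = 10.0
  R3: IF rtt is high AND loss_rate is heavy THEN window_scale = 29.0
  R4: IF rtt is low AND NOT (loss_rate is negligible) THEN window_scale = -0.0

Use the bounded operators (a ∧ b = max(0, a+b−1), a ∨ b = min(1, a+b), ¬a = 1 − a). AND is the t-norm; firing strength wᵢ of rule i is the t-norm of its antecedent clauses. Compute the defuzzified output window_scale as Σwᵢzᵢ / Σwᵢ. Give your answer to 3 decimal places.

25.654

R1 (z=5.0): negligible=0.33, high=0.62; AND[max(0, a+b−1)] → w = 0.00
R2 (z=10.0): high=0.62, some=0.38; AND[max(0, a+b−1)] → w = 0.00
R3 (z=29.0): high=0.62, heavy=0.61; AND[max(0, a+b−1)] → w = 0.23
R4 (z=-0.0): low=0.36, ¬negligible=1−0.33=0.67; AND[max(0, a+b−1)] → w = 0.03
Weighted average = (0.00·5.0 + 0.00·10.0 + 0.23·29.0 + 0.03·-0.0) / (0.00 + 0.00 + 0.23 + 0.03)
  = 6.6700 / 0.2600 = 25.654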